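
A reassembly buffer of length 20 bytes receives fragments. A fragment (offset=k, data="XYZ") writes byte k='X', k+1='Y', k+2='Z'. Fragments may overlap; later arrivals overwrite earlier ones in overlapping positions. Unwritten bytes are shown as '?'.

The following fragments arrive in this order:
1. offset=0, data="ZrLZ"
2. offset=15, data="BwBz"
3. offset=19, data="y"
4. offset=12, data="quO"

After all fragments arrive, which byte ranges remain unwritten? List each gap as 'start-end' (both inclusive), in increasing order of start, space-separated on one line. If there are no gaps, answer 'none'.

Answer: 4-11

Derivation:
Fragment 1: offset=0 len=4
Fragment 2: offset=15 len=4
Fragment 3: offset=19 len=1
Fragment 4: offset=12 len=3
Gaps: 4-11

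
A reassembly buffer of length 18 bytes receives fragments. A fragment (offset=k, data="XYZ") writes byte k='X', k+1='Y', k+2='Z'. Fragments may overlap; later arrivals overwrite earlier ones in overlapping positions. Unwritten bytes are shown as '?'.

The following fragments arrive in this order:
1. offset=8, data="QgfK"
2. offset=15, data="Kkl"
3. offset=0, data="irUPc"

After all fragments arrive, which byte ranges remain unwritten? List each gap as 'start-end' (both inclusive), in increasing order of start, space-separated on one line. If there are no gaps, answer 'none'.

Answer: 5-7 12-14

Derivation:
Fragment 1: offset=8 len=4
Fragment 2: offset=15 len=3
Fragment 3: offset=0 len=5
Gaps: 5-7 12-14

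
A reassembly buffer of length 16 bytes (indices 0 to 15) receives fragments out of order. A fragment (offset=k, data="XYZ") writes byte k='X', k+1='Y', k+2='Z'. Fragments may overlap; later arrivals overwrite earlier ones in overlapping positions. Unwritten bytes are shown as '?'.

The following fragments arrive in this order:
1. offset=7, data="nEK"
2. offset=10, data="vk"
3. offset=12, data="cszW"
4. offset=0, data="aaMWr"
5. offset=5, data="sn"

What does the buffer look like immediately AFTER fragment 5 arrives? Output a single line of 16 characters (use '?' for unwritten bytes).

Fragment 1: offset=7 data="nEK" -> buffer=???????nEK??????
Fragment 2: offset=10 data="vk" -> buffer=???????nEKvk????
Fragment 3: offset=12 data="cszW" -> buffer=???????nEKvkcszW
Fragment 4: offset=0 data="aaMWr" -> buffer=aaMWr??nEKvkcszW
Fragment 5: offset=5 data="sn" -> buffer=aaMWrsnnEKvkcszW

Answer: aaMWrsnnEKvkcszW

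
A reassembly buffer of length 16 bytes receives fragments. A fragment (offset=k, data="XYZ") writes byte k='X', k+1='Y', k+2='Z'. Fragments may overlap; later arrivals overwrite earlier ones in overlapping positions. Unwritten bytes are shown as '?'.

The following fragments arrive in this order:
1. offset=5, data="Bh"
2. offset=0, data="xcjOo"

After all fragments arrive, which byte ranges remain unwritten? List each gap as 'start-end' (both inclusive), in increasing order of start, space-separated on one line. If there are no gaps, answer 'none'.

Answer: 7-15

Derivation:
Fragment 1: offset=5 len=2
Fragment 2: offset=0 len=5
Gaps: 7-15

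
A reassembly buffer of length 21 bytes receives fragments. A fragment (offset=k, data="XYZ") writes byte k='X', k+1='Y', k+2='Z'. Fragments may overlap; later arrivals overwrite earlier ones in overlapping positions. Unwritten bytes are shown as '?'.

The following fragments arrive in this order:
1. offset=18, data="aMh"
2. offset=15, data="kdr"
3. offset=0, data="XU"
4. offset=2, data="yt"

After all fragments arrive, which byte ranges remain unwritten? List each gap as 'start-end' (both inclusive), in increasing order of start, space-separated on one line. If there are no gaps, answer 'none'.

Fragment 1: offset=18 len=3
Fragment 2: offset=15 len=3
Fragment 3: offset=0 len=2
Fragment 4: offset=2 len=2
Gaps: 4-14

Answer: 4-14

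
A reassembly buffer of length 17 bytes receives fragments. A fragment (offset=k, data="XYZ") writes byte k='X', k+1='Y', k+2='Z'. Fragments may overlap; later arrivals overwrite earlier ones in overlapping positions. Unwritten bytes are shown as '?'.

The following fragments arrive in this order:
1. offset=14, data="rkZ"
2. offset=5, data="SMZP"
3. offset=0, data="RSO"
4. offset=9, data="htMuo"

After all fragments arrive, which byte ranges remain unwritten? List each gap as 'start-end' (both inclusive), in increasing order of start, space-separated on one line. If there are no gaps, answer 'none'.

Answer: 3-4

Derivation:
Fragment 1: offset=14 len=3
Fragment 2: offset=5 len=4
Fragment 3: offset=0 len=3
Fragment 4: offset=9 len=5
Gaps: 3-4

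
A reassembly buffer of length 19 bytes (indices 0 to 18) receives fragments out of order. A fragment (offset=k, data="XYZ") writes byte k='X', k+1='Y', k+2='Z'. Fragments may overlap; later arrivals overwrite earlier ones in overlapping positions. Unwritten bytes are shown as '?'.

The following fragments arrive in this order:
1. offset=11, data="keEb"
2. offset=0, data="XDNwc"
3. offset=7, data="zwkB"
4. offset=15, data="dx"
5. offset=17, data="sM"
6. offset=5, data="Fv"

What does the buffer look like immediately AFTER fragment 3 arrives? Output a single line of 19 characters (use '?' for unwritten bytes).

Fragment 1: offset=11 data="keEb" -> buffer=???????????keEb????
Fragment 2: offset=0 data="XDNwc" -> buffer=XDNwc??????keEb????
Fragment 3: offset=7 data="zwkB" -> buffer=XDNwc??zwkBkeEb????

Answer: XDNwc??zwkBkeEb????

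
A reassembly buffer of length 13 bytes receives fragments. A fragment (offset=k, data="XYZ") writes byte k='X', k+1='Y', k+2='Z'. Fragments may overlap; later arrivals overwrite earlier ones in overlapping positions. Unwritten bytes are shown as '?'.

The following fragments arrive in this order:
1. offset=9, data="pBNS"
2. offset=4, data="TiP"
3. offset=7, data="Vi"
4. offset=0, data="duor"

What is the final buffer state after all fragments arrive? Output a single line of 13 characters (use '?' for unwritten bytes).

Fragment 1: offset=9 data="pBNS" -> buffer=?????????pBNS
Fragment 2: offset=4 data="TiP" -> buffer=????TiP??pBNS
Fragment 3: offset=7 data="Vi" -> buffer=????TiPVipBNS
Fragment 4: offset=0 data="duor" -> buffer=duorTiPVipBNS

Answer: duorTiPVipBNS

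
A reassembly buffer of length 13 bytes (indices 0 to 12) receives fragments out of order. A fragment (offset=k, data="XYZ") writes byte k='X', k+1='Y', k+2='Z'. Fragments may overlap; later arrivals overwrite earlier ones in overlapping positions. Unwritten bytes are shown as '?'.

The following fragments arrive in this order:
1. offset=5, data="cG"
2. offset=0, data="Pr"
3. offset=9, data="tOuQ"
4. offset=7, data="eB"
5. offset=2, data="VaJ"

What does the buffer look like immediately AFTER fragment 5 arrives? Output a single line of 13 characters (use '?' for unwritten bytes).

Answer: PrVaJcGeBtOuQ

Derivation:
Fragment 1: offset=5 data="cG" -> buffer=?????cG??????
Fragment 2: offset=0 data="Pr" -> buffer=Pr???cG??????
Fragment 3: offset=9 data="tOuQ" -> buffer=Pr???cG??tOuQ
Fragment 4: offset=7 data="eB" -> buffer=Pr???cGeBtOuQ
Fragment 5: offset=2 data="VaJ" -> buffer=PrVaJcGeBtOuQ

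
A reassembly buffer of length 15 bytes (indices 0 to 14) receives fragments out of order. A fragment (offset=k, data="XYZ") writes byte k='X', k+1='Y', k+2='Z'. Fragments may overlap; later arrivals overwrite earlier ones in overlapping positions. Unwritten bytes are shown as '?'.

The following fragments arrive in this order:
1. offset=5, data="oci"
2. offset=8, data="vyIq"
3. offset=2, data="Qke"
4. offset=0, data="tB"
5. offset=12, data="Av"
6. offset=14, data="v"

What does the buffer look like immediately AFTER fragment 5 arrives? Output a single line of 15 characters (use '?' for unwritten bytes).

Fragment 1: offset=5 data="oci" -> buffer=?????oci???????
Fragment 2: offset=8 data="vyIq" -> buffer=?????ocivyIq???
Fragment 3: offset=2 data="Qke" -> buffer=??QkeocivyIq???
Fragment 4: offset=0 data="tB" -> buffer=tBQkeocivyIq???
Fragment 5: offset=12 data="Av" -> buffer=tBQkeocivyIqAv?

Answer: tBQkeocivyIqAv?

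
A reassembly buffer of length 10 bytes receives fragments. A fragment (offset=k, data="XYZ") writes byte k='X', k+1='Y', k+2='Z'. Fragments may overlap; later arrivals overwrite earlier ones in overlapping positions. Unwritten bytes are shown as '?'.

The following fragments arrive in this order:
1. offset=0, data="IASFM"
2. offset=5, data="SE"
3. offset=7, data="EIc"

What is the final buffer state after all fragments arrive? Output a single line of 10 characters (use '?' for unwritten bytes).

Fragment 1: offset=0 data="IASFM" -> buffer=IASFM?????
Fragment 2: offset=5 data="SE" -> buffer=IASFMSE???
Fragment 3: offset=7 data="EIc" -> buffer=IASFMSEEIc

Answer: IASFMSEEIc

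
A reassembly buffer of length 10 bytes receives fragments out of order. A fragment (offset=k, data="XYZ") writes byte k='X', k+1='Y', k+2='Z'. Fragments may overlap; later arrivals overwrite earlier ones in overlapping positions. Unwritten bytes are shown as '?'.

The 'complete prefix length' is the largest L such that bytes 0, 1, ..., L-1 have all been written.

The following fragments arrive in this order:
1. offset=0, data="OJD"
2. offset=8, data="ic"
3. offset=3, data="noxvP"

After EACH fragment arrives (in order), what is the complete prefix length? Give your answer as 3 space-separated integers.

Fragment 1: offset=0 data="OJD" -> buffer=OJD??????? -> prefix_len=3
Fragment 2: offset=8 data="ic" -> buffer=OJD?????ic -> prefix_len=3
Fragment 3: offset=3 data="noxvP" -> buffer=OJDnoxvPic -> prefix_len=10

Answer: 3 3 10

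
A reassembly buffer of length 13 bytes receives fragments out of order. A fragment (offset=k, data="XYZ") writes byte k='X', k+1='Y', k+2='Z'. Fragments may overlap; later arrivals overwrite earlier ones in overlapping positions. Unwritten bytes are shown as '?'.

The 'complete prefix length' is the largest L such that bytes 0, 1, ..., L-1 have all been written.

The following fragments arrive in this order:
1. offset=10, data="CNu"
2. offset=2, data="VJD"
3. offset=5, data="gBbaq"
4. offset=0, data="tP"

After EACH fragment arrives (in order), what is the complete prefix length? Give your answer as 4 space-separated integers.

Fragment 1: offset=10 data="CNu" -> buffer=??????????CNu -> prefix_len=0
Fragment 2: offset=2 data="VJD" -> buffer=??VJD?????CNu -> prefix_len=0
Fragment 3: offset=5 data="gBbaq" -> buffer=??VJDgBbaqCNu -> prefix_len=0
Fragment 4: offset=0 data="tP" -> buffer=tPVJDgBbaqCNu -> prefix_len=13

Answer: 0 0 0 13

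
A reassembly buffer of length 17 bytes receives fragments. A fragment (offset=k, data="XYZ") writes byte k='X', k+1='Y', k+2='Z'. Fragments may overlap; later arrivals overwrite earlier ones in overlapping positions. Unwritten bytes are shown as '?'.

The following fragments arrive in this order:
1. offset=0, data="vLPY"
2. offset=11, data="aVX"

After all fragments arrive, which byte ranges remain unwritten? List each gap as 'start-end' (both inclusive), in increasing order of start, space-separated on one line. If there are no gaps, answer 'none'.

Answer: 4-10 14-16

Derivation:
Fragment 1: offset=0 len=4
Fragment 2: offset=11 len=3
Gaps: 4-10 14-16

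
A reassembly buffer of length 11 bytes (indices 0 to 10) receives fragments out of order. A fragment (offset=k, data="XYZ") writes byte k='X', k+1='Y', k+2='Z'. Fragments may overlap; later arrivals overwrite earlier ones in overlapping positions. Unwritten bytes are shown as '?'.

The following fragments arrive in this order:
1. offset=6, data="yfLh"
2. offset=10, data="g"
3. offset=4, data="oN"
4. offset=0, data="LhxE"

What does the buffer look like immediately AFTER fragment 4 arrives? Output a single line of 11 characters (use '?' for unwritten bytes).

Answer: LhxEoNyfLhg

Derivation:
Fragment 1: offset=6 data="yfLh" -> buffer=??????yfLh?
Fragment 2: offset=10 data="g" -> buffer=??????yfLhg
Fragment 3: offset=4 data="oN" -> buffer=????oNyfLhg
Fragment 4: offset=0 data="LhxE" -> buffer=LhxEoNyfLhg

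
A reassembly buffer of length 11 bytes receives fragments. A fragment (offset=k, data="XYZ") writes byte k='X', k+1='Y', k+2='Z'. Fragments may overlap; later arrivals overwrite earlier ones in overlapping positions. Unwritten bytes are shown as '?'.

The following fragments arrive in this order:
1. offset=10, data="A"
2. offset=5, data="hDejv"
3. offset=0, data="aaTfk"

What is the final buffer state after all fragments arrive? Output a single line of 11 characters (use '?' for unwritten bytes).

Fragment 1: offset=10 data="A" -> buffer=??????????A
Fragment 2: offset=5 data="hDejv" -> buffer=?????hDejvA
Fragment 3: offset=0 data="aaTfk" -> buffer=aaTfkhDejvA

Answer: aaTfkhDejvA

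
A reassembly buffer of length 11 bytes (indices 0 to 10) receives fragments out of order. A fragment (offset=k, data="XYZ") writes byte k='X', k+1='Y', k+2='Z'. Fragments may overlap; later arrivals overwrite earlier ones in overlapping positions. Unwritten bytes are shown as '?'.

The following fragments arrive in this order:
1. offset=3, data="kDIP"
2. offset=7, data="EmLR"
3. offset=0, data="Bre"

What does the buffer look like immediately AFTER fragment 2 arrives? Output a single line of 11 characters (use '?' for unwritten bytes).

Answer: ???kDIPEmLR

Derivation:
Fragment 1: offset=3 data="kDIP" -> buffer=???kDIP????
Fragment 2: offset=7 data="EmLR" -> buffer=???kDIPEmLR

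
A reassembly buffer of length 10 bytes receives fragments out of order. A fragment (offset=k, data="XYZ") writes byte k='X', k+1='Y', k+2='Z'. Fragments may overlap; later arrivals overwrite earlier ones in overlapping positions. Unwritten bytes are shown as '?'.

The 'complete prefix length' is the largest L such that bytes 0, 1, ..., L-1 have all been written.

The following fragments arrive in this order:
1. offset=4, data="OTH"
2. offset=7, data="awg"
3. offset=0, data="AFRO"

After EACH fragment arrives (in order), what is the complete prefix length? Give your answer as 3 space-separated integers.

Fragment 1: offset=4 data="OTH" -> buffer=????OTH??? -> prefix_len=0
Fragment 2: offset=7 data="awg" -> buffer=????OTHawg -> prefix_len=0
Fragment 3: offset=0 data="AFRO" -> buffer=AFROOTHawg -> prefix_len=10

Answer: 0 0 10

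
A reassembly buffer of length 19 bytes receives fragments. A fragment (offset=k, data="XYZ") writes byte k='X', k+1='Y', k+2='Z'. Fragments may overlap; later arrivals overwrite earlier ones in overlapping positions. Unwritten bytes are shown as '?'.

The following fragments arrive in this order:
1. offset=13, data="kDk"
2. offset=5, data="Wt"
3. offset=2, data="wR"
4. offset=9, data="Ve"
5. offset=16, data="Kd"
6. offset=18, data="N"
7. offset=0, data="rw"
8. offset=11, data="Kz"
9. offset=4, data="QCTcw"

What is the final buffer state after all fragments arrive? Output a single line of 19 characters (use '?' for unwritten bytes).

Fragment 1: offset=13 data="kDk" -> buffer=?????????????kDk???
Fragment 2: offset=5 data="Wt" -> buffer=?????Wt??????kDk???
Fragment 3: offset=2 data="wR" -> buffer=??wR?Wt??????kDk???
Fragment 4: offset=9 data="Ve" -> buffer=??wR?Wt??Ve??kDk???
Fragment 5: offset=16 data="Kd" -> buffer=??wR?Wt??Ve??kDkKd?
Fragment 6: offset=18 data="N" -> buffer=??wR?Wt??Ve??kDkKdN
Fragment 7: offset=0 data="rw" -> buffer=rwwR?Wt??Ve??kDkKdN
Fragment 8: offset=11 data="Kz" -> buffer=rwwR?Wt??VeKzkDkKdN
Fragment 9: offset=4 data="QCTcw" -> buffer=rwwRQCTcwVeKzkDkKdN

Answer: rwwRQCTcwVeKzkDkKdN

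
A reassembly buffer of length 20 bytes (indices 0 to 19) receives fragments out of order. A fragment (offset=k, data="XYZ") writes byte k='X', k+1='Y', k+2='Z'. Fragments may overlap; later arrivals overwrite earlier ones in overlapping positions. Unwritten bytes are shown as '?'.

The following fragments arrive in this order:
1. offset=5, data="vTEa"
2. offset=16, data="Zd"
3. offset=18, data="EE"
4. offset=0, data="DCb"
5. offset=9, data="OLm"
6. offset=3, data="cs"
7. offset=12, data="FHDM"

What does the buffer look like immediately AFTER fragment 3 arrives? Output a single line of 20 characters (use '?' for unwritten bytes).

Answer: ?????vTEa???????ZdEE

Derivation:
Fragment 1: offset=5 data="vTEa" -> buffer=?????vTEa???????????
Fragment 2: offset=16 data="Zd" -> buffer=?????vTEa???????Zd??
Fragment 3: offset=18 data="EE" -> buffer=?????vTEa???????ZdEE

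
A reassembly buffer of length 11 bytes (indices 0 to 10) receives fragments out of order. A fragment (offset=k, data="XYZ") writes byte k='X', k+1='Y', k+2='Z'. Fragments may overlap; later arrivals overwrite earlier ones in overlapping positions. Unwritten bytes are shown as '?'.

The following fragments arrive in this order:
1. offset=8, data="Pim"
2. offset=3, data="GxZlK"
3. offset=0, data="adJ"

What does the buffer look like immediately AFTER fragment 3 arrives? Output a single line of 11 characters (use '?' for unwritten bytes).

Answer: adJGxZlKPim

Derivation:
Fragment 1: offset=8 data="Pim" -> buffer=????????Pim
Fragment 2: offset=3 data="GxZlK" -> buffer=???GxZlKPim
Fragment 3: offset=0 data="adJ" -> buffer=adJGxZlKPim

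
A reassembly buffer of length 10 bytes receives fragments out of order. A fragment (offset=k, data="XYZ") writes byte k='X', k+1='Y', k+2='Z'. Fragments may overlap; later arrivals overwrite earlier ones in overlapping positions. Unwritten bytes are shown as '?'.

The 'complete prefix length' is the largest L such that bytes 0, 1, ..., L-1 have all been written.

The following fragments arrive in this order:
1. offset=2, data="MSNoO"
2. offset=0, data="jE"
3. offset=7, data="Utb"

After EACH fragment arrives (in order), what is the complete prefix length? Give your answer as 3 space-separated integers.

Answer: 0 7 10

Derivation:
Fragment 1: offset=2 data="MSNoO" -> buffer=??MSNoO??? -> prefix_len=0
Fragment 2: offset=0 data="jE" -> buffer=jEMSNoO??? -> prefix_len=7
Fragment 3: offset=7 data="Utb" -> buffer=jEMSNoOUtb -> prefix_len=10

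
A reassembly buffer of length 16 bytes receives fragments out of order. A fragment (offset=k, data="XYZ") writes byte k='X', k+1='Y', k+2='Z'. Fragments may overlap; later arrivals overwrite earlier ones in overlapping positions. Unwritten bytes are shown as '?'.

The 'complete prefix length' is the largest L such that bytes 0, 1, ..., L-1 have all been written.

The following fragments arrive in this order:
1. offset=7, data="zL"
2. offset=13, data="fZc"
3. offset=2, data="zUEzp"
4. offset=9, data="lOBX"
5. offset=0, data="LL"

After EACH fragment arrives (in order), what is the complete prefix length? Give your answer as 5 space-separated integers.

Answer: 0 0 0 0 16

Derivation:
Fragment 1: offset=7 data="zL" -> buffer=???????zL??????? -> prefix_len=0
Fragment 2: offset=13 data="fZc" -> buffer=???????zL????fZc -> prefix_len=0
Fragment 3: offset=2 data="zUEzp" -> buffer=??zUEzpzL????fZc -> prefix_len=0
Fragment 4: offset=9 data="lOBX" -> buffer=??zUEzpzLlOBXfZc -> prefix_len=0
Fragment 5: offset=0 data="LL" -> buffer=LLzUEzpzLlOBXfZc -> prefix_len=16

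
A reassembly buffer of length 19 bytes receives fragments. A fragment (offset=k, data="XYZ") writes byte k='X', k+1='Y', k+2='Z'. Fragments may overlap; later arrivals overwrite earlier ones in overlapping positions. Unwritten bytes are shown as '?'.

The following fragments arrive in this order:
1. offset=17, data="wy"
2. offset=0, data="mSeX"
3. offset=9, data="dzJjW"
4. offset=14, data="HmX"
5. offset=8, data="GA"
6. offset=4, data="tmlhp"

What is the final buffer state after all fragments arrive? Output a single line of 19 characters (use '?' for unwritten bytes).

Answer: mSeXtmlhpAzJjWHmXwy

Derivation:
Fragment 1: offset=17 data="wy" -> buffer=?????????????????wy
Fragment 2: offset=0 data="mSeX" -> buffer=mSeX?????????????wy
Fragment 3: offset=9 data="dzJjW" -> buffer=mSeX?????dzJjW???wy
Fragment 4: offset=14 data="HmX" -> buffer=mSeX?????dzJjWHmXwy
Fragment 5: offset=8 data="GA" -> buffer=mSeX????GAzJjWHmXwy
Fragment 6: offset=4 data="tmlhp" -> buffer=mSeXtmlhpAzJjWHmXwy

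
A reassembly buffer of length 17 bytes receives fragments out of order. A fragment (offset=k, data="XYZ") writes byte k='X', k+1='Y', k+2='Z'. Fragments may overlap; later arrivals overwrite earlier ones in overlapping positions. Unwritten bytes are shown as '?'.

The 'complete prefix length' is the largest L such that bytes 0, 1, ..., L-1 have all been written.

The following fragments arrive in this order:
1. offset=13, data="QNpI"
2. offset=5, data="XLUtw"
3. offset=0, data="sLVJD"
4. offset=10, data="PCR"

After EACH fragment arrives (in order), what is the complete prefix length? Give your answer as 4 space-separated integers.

Answer: 0 0 10 17

Derivation:
Fragment 1: offset=13 data="QNpI" -> buffer=?????????????QNpI -> prefix_len=0
Fragment 2: offset=5 data="XLUtw" -> buffer=?????XLUtw???QNpI -> prefix_len=0
Fragment 3: offset=0 data="sLVJD" -> buffer=sLVJDXLUtw???QNpI -> prefix_len=10
Fragment 4: offset=10 data="PCR" -> buffer=sLVJDXLUtwPCRQNpI -> prefix_len=17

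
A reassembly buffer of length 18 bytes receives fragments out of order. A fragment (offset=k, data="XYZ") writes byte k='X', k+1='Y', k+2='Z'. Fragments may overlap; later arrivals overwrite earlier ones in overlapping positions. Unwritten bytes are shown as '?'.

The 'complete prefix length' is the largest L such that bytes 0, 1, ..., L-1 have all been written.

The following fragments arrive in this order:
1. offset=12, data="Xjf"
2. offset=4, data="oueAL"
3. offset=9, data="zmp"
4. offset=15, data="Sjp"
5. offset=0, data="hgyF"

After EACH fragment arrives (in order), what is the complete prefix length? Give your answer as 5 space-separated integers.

Fragment 1: offset=12 data="Xjf" -> buffer=????????????Xjf??? -> prefix_len=0
Fragment 2: offset=4 data="oueAL" -> buffer=????oueAL???Xjf??? -> prefix_len=0
Fragment 3: offset=9 data="zmp" -> buffer=????oueALzmpXjf??? -> prefix_len=0
Fragment 4: offset=15 data="Sjp" -> buffer=????oueALzmpXjfSjp -> prefix_len=0
Fragment 5: offset=0 data="hgyF" -> buffer=hgyFoueALzmpXjfSjp -> prefix_len=18

Answer: 0 0 0 0 18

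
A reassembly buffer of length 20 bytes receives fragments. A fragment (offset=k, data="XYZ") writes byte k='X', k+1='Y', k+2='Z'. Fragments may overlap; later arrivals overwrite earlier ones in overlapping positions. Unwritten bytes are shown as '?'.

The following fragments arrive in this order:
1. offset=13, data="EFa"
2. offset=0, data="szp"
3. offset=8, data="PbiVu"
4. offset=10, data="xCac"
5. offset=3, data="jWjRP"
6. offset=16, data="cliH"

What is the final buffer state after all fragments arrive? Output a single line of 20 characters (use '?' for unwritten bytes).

Answer: szpjWjRPPbxCacFacliH

Derivation:
Fragment 1: offset=13 data="EFa" -> buffer=?????????????EFa????
Fragment 2: offset=0 data="szp" -> buffer=szp??????????EFa????
Fragment 3: offset=8 data="PbiVu" -> buffer=szp?????PbiVuEFa????
Fragment 4: offset=10 data="xCac" -> buffer=szp?????PbxCacFa????
Fragment 5: offset=3 data="jWjRP" -> buffer=szpjWjRPPbxCacFa????
Fragment 6: offset=16 data="cliH" -> buffer=szpjWjRPPbxCacFacliH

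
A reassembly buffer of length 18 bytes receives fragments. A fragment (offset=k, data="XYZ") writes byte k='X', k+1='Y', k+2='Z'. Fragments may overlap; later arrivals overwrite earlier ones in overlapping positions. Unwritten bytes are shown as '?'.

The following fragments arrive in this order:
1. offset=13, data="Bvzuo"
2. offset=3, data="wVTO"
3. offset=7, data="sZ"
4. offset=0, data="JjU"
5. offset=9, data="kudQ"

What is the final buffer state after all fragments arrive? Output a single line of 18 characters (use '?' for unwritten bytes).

Fragment 1: offset=13 data="Bvzuo" -> buffer=?????????????Bvzuo
Fragment 2: offset=3 data="wVTO" -> buffer=???wVTO??????Bvzuo
Fragment 3: offset=7 data="sZ" -> buffer=???wVTOsZ????Bvzuo
Fragment 4: offset=0 data="JjU" -> buffer=JjUwVTOsZ????Bvzuo
Fragment 5: offset=9 data="kudQ" -> buffer=JjUwVTOsZkudQBvzuo

Answer: JjUwVTOsZkudQBvzuo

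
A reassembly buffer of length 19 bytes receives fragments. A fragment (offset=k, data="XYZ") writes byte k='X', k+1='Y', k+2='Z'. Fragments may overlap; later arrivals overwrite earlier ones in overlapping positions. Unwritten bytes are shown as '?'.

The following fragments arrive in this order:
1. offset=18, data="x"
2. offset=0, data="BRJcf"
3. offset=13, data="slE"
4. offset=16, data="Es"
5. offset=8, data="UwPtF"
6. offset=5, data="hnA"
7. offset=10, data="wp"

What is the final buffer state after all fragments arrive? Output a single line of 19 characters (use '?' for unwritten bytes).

Answer: BRJcfhnAUwwpFslEEsx

Derivation:
Fragment 1: offset=18 data="x" -> buffer=??????????????????x
Fragment 2: offset=0 data="BRJcf" -> buffer=BRJcf?????????????x
Fragment 3: offset=13 data="slE" -> buffer=BRJcf????????slE??x
Fragment 4: offset=16 data="Es" -> buffer=BRJcf????????slEEsx
Fragment 5: offset=8 data="UwPtF" -> buffer=BRJcf???UwPtFslEEsx
Fragment 6: offset=5 data="hnA" -> buffer=BRJcfhnAUwPtFslEEsx
Fragment 7: offset=10 data="wp" -> buffer=BRJcfhnAUwwpFslEEsx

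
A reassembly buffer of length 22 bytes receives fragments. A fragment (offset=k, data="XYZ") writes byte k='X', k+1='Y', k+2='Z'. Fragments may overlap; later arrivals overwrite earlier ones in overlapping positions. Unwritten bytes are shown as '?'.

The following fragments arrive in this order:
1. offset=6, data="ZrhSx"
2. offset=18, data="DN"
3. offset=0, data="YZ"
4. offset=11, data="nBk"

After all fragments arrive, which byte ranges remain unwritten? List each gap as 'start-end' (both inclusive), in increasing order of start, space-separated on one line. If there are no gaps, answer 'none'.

Fragment 1: offset=6 len=5
Fragment 2: offset=18 len=2
Fragment 3: offset=0 len=2
Fragment 4: offset=11 len=3
Gaps: 2-5 14-17 20-21

Answer: 2-5 14-17 20-21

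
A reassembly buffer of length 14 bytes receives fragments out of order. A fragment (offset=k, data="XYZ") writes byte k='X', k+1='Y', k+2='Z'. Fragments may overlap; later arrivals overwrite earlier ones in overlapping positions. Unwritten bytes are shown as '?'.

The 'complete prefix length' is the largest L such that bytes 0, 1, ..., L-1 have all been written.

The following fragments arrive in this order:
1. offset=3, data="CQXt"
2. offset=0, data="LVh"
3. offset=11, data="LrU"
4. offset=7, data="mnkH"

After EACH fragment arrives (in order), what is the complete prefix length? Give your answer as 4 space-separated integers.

Answer: 0 7 7 14

Derivation:
Fragment 1: offset=3 data="CQXt" -> buffer=???CQXt??????? -> prefix_len=0
Fragment 2: offset=0 data="LVh" -> buffer=LVhCQXt??????? -> prefix_len=7
Fragment 3: offset=11 data="LrU" -> buffer=LVhCQXt????LrU -> prefix_len=7
Fragment 4: offset=7 data="mnkH" -> buffer=LVhCQXtmnkHLrU -> prefix_len=14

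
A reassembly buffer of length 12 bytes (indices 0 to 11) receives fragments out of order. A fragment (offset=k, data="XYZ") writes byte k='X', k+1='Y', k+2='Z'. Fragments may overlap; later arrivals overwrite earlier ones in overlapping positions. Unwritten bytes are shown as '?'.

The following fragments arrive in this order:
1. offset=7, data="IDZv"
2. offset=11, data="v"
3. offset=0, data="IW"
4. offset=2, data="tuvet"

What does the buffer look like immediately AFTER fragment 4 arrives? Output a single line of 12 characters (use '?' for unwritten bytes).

Fragment 1: offset=7 data="IDZv" -> buffer=???????IDZv?
Fragment 2: offset=11 data="v" -> buffer=???????IDZvv
Fragment 3: offset=0 data="IW" -> buffer=IW?????IDZvv
Fragment 4: offset=2 data="tuvet" -> buffer=IWtuvetIDZvv

Answer: IWtuvetIDZvv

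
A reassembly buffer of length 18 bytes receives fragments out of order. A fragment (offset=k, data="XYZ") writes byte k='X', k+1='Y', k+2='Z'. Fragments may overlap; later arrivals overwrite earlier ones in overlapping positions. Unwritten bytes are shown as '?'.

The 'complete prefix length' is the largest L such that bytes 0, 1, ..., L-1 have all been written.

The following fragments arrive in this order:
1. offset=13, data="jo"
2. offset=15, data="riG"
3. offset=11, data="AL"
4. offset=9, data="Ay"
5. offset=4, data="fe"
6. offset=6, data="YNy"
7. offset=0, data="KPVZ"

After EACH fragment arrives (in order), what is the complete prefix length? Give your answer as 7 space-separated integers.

Answer: 0 0 0 0 0 0 18

Derivation:
Fragment 1: offset=13 data="jo" -> buffer=?????????????jo??? -> prefix_len=0
Fragment 2: offset=15 data="riG" -> buffer=?????????????joriG -> prefix_len=0
Fragment 3: offset=11 data="AL" -> buffer=???????????ALjoriG -> prefix_len=0
Fragment 4: offset=9 data="Ay" -> buffer=?????????AyALjoriG -> prefix_len=0
Fragment 5: offset=4 data="fe" -> buffer=????fe???AyALjoriG -> prefix_len=0
Fragment 6: offset=6 data="YNy" -> buffer=????feYNyAyALjoriG -> prefix_len=0
Fragment 7: offset=0 data="KPVZ" -> buffer=KPVZfeYNyAyALjoriG -> prefix_len=18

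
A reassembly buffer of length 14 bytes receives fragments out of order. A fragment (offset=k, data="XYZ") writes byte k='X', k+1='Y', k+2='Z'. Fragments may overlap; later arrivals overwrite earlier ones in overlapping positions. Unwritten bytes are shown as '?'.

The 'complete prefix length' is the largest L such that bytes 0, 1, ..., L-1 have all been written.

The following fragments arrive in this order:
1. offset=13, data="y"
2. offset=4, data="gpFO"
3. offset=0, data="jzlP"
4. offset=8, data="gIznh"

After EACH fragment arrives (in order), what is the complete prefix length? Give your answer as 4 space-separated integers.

Answer: 0 0 8 14

Derivation:
Fragment 1: offset=13 data="y" -> buffer=?????????????y -> prefix_len=0
Fragment 2: offset=4 data="gpFO" -> buffer=????gpFO?????y -> prefix_len=0
Fragment 3: offset=0 data="jzlP" -> buffer=jzlPgpFO?????y -> prefix_len=8
Fragment 4: offset=8 data="gIznh" -> buffer=jzlPgpFOgIznhy -> prefix_len=14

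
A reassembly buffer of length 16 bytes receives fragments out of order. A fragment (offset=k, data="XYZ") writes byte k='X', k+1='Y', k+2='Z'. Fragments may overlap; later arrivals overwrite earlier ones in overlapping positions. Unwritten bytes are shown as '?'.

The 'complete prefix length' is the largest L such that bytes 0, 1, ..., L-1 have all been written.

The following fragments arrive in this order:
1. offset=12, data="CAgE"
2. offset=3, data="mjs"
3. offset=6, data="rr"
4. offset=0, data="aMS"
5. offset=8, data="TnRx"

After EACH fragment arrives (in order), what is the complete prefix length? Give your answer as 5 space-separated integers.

Answer: 0 0 0 8 16

Derivation:
Fragment 1: offset=12 data="CAgE" -> buffer=????????????CAgE -> prefix_len=0
Fragment 2: offset=3 data="mjs" -> buffer=???mjs??????CAgE -> prefix_len=0
Fragment 3: offset=6 data="rr" -> buffer=???mjsrr????CAgE -> prefix_len=0
Fragment 4: offset=0 data="aMS" -> buffer=aMSmjsrr????CAgE -> prefix_len=8
Fragment 5: offset=8 data="TnRx" -> buffer=aMSmjsrrTnRxCAgE -> prefix_len=16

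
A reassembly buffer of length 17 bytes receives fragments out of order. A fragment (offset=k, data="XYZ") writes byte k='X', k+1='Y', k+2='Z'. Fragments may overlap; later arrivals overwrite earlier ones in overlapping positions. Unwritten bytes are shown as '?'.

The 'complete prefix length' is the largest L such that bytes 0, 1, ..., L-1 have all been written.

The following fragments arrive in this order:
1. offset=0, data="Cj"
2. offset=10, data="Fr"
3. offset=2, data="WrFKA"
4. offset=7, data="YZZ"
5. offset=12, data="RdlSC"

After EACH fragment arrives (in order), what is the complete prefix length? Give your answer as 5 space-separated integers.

Answer: 2 2 7 12 17

Derivation:
Fragment 1: offset=0 data="Cj" -> buffer=Cj??????????????? -> prefix_len=2
Fragment 2: offset=10 data="Fr" -> buffer=Cj????????Fr????? -> prefix_len=2
Fragment 3: offset=2 data="WrFKA" -> buffer=CjWrFKA???Fr????? -> prefix_len=7
Fragment 4: offset=7 data="YZZ" -> buffer=CjWrFKAYZZFr????? -> prefix_len=12
Fragment 5: offset=12 data="RdlSC" -> buffer=CjWrFKAYZZFrRdlSC -> prefix_len=17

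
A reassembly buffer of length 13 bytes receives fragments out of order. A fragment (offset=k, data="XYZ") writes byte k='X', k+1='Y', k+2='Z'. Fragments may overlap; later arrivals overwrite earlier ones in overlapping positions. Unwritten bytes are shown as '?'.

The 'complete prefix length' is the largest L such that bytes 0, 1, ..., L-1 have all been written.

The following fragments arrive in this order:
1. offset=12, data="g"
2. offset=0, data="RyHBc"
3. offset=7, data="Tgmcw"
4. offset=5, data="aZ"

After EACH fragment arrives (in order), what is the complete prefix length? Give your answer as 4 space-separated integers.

Fragment 1: offset=12 data="g" -> buffer=????????????g -> prefix_len=0
Fragment 2: offset=0 data="RyHBc" -> buffer=RyHBc???????g -> prefix_len=5
Fragment 3: offset=7 data="Tgmcw" -> buffer=RyHBc??Tgmcwg -> prefix_len=5
Fragment 4: offset=5 data="aZ" -> buffer=RyHBcaZTgmcwg -> prefix_len=13

Answer: 0 5 5 13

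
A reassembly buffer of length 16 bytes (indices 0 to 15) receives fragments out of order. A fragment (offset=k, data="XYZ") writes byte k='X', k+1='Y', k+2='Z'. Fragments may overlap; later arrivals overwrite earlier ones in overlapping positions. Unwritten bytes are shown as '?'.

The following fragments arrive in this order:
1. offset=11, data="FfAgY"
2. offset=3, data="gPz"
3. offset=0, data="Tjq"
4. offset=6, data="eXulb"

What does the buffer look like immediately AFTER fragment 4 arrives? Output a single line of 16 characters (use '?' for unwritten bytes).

Fragment 1: offset=11 data="FfAgY" -> buffer=???????????FfAgY
Fragment 2: offset=3 data="gPz" -> buffer=???gPz?????FfAgY
Fragment 3: offset=0 data="Tjq" -> buffer=TjqgPz?????FfAgY
Fragment 4: offset=6 data="eXulb" -> buffer=TjqgPzeXulbFfAgY

Answer: TjqgPzeXulbFfAgY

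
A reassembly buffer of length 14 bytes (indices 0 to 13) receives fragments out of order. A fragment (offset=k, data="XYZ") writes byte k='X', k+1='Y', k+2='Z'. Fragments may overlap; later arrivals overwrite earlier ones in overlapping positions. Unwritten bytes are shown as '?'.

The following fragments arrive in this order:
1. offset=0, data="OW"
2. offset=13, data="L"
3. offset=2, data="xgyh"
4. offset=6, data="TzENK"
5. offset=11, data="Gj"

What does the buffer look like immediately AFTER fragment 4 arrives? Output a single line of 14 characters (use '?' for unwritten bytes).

Answer: OWxgyhTzENK??L

Derivation:
Fragment 1: offset=0 data="OW" -> buffer=OW????????????
Fragment 2: offset=13 data="L" -> buffer=OW???????????L
Fragment 3: offset=2 data="xgyh" -> buffer=OWxgyh???????L
Fragment 4: offset=6 data="TzENK" -> buffer=OWxgyhTzENK??L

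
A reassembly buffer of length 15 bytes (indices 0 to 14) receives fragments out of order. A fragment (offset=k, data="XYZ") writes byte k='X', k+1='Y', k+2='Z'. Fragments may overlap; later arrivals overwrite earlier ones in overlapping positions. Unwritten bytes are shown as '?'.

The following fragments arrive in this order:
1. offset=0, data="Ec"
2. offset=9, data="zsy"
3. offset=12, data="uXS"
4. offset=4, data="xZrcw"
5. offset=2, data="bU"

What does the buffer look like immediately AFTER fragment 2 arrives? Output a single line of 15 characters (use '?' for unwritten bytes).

Fragment 1: offset=0 data="Ec" -> buffer=Ec?????????????
Fragment 2: offset=9 data="zsy" -> buffer=Ec???????zsy???

Answer: Ec???????zsy???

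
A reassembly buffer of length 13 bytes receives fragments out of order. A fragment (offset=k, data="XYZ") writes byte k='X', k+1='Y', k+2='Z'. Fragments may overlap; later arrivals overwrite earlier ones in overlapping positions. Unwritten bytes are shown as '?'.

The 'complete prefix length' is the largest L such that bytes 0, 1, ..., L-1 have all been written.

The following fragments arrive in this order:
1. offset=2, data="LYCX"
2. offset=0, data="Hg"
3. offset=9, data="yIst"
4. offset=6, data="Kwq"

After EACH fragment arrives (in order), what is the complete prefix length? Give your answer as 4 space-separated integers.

Answer: 0 6 6 13

Derivation:
Fragment 1: offset=2 data="LYCX" -> buffer=??LYCX??????? -> prefix_len=0
Fragment 2: offset=0 data="Hg" -> buffer=HgLYCX??????? -> prefix_len=6
Fragment 3: offset=9 data="yIst" -> buffer=HgLYCX???yIst -> prefix_len=6
Fragment 4: offset=6 data="Kwq" -> buffer=HgLYCXKwqyIst -> prefix_len=13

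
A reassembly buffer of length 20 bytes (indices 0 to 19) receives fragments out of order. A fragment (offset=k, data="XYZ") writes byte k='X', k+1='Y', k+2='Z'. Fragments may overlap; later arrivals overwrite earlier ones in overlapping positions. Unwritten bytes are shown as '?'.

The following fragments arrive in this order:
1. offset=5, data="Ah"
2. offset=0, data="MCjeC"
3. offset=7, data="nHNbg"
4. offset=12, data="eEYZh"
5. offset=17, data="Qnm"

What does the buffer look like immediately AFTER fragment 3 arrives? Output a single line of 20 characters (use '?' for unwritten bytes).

Fragment 1: offset=5 data="Ah" -> buffer=?????Ah?????????????
Fragment 2: offset=0 data="MCjeC" -> buffer=MCjeCAh?????????????
Fragment 3: offset=7 data="nHNbg" -> buffer=MCjeCAhnHNbg????????

Answer: MCjeCAhnHNbg????????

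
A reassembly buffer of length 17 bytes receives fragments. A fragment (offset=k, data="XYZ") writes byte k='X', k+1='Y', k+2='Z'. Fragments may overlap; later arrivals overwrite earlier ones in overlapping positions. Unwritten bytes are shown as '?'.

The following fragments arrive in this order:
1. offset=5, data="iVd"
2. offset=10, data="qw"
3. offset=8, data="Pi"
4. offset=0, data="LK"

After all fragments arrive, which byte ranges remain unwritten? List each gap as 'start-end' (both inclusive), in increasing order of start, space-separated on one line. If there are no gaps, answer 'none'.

Fragment 1: offset=5 len=3
Fragment 2: offset=10 len=2
Fragment 3: offset=8 len=2
Fragment 4: offset=0 len=2
Gaps: 2-4 12-16

Answer: 2-4 12-16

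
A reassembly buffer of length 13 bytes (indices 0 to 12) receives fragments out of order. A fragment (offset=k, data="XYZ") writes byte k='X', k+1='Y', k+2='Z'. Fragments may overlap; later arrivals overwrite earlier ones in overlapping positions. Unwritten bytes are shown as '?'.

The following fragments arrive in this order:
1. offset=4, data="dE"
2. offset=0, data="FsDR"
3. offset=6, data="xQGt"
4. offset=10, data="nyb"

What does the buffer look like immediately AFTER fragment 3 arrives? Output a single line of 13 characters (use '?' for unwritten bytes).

Answer: FsDRdExQGt???

Derivation:
Fragment 1: offset=4 data="dE" -> buffer=????dE???????
Fragment 2: offset=0 data="FsDR" -> buffer=FsDRdE???????
Fragment 3: offset=6 data="xQGt" -> buffer=FsDRdExQGt???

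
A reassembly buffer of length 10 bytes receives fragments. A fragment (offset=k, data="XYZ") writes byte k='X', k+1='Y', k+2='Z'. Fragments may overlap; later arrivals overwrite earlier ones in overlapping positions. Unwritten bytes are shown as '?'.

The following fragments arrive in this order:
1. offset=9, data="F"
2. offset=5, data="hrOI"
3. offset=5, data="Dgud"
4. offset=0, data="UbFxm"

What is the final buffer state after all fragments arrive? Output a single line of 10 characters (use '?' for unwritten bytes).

Answer: UbFxmDgudF

Derivation:
Fragment 1: offset=9 data="F" -> buffer=?????????F
Fragment 2: offset=5 data="hrOI" -> buffer=?????hrOIF
Fragment 3: offset=5 data="Dgud" -> buffer=?????DgudF
Fragment 4: offset=0 data="UbFxm" -> buffer=UbFxmDgudF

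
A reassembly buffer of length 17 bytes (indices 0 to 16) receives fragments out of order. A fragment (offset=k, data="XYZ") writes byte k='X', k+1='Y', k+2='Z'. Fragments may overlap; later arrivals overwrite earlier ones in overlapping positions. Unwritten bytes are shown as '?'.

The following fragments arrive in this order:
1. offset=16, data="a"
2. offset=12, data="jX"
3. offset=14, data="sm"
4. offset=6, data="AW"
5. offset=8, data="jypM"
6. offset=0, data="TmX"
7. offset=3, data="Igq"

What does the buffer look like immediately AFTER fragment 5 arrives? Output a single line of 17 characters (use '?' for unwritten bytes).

Answer: ??????AWjypMjXsma

Derivation:
Fragment 1: offset=16 data="a" -> buffer=????????????????a
Fragment 2: offset=12 data="jX" -> buffer=????????????jX??a
Fragment 3: offset=14 data="sm" -> buffer=????????????jXsma
Fragment 4: offset=6 data="AW" -> buffer=??????AW????jXsma
Fragment 5: offset=8 data="jypM" -> buffer=??????AWjypMjXsma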